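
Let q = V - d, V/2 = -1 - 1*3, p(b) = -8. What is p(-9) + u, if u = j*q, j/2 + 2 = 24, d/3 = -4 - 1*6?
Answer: 960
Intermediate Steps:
d = -30 (d = 3*(-4 - 1*6) = 3*(-4 - 6) = 3*(-10) = -30)
V = -8 (V = 2*(-1 - 1*3) = 2*(-1 - 3) = 2*(-4) = -8)
j = 44 (j = -4 + 2*24 = -4 + 48 = 44)
q = 22 (q = -8 - 1*(-30) = -8 + 30 = 22)
u = 968 (u = 44*22 = 968)
p(-9) + u = -8 + 968 = 960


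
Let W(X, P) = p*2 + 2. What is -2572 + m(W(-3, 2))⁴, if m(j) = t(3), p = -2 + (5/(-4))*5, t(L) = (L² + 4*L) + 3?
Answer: 329204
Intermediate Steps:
t(L) = 3 + L² + 4*L
p = -33/4 (p = -2 + (5*(-¼))*5 = -2 - 5/4*5 = -2 - 25/4 = -33/4 ≈ -8.2500)
W(X, P) = -29/2 (W(X, P) = -33/4*2 + 2 = -33/2 + 2 = -29/2)
m(j) = 24 (m(j) = 3 + 3² + 4*3 = 3 + 9 + 12 = 24)
-2572 + m(W(-3, 2))⁴ = -2572 + 24⁴ = -2572 + 331776 = 329204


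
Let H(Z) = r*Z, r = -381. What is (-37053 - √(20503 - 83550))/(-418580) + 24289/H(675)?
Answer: -127556869/21529662300 + I*√63047/418580 ≈ -0.0059247 + 0.00059986*I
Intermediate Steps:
H(Z) = -381*Z
(-37053 - √(20503 - 83550))/(-418580) + 24289/H(675) = (-37053 - √(20503 - 83550))/(-418580) + 24289/((-381*675)) = (-37053 - √(-63047))*(-1/418580) + 24289/(-257175) = (-37053 - I*√63047)*(-1/418580) + 24289*(-1/257175) = (-37053 - I*√63047)*(-1/418580) - 24289/257175 = (37053/418580 + I*√63047/418580) - 24289/257175 = -127556869/21529662300 + I*√63047/418580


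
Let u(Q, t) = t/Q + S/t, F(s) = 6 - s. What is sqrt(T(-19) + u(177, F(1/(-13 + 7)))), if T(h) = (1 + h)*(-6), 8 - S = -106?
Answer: sqrt(21705695614)/13098 ≈ 11.248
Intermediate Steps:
S = 114 (S = 8 - 1*(-106) = 8 + 106 = 114)
T(h) = -6 - 6*h
u(Q, t) = 114/t + t/Q (u(Q, t) = t/Q + 114/t = 114/t + t/Q)
sqrt(T(-19) + u(177, F(1/(-13 + 7)))) = sqrt((-6 - 6*(-19)) + (114/(6 - 1/(-13 + 7)) + (6 - 1/(-13 + 7))/177)) = sqrt((-6 + 114) + (114/(6 - 1/(-6)) + (6 - 1/(-6))*(1/177))) = sqrt(108 + (114/(6 - 1*(-1/6)) + (6 - 1*(-1/6))*(1/177))) = sqrt(108 + (114/(6 + 1/6) + (6 + 1/6)*(1/177))) = sqrt(108 + (114/(37/6) + (37/6)*(1/177))) = sqrt(108 + (114*(6/37) + 37/1062)) = sqrt(108 + (684/37 + 37/1062)) = sqrt(108 + 727777/39294) = sqrt(4971529/39294) = sqrt(21705695614)/13098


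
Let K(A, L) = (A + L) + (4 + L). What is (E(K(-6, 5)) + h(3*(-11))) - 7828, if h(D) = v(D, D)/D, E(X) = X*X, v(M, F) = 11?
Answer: -23293/3 ≈ -7764.3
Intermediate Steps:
K(A, L) = 4 + A + 2*L
E(X) = X²
h(D) = 11/D
(E(K(-6, 5)) + h(3*(-11))) - 7828 = ((4 - 6 + 2*5)² + 11/((3*(-11)))) - 7828 = ((4 - 6 + 10)² + 11/(-33)) - 7828 = (8² + 11*(-1/33)) - 7828 = (64 - ⅓) - 7828 = 191/3 - 7828 = -23293/3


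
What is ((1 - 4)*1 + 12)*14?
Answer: 126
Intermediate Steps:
((1 - 4)*1 + 12)*14 = (-3*1 + 12)*14 = (-3 + 12)*14 = 9*14 = 126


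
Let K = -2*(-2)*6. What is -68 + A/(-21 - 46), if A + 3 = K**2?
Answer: -5129/67 ≈ -76.552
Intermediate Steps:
K = 24 (K = 4*6 = 24)
A = 573 (A = -3 + 24**2 = -3 + 576 = 573)
-68 + A/(-21 - 46) = -68 + 573/(-21 - 46) = -68 + 573/(-67) = -68 - 1/67*573 = -68 - 573/67 = -5129/67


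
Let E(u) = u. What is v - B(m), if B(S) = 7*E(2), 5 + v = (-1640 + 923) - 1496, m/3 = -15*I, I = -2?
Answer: -2232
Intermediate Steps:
m = 90 (m = 3*(-15*(-2)) = 3*30 = 90)
v = -2218 (v = -5 + ((-1640 + 923) - 1496) = -5 + (-717 - 1496) = -5 - 2213 = -2218)
B(S) = 14 (B(S) = 7*2 = 14)
v - B(m) = -2218 - 1*14 = -2218 - 14 = -2232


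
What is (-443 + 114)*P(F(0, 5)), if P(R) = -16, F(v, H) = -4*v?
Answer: 5264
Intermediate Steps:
(-443 + 114)*P(F(0, 5)) = (-443 + 114)*(-16) = -329*(-16) = 5264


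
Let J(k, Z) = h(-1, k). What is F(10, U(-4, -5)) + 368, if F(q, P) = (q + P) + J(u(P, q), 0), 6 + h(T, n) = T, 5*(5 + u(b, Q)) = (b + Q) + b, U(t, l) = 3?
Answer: 374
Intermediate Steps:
u(b, Q) = -5 + Q/5 + 2*b/5 (u(b, Q) = -5 + ((b + Q) + b)/5 = -5 + ((Q + b) + b)/5 = -5 + (Q + 2*b)/5 = -5 + (Q/5 + 2*b/5) = -5 + Q/5 + 2*b/5)
h(T, n) = -6 + T
J(k, Z) = -7 (J(k, Z) = -6 - 1 = -7)
F(q, P) = -7 + P + q (F(q, P) = (q + P) - 7 = (P + q) - 7 = -7 + P + q)
F(10, U(-4, -5)) + 368 = (-7 + 3 + 10) + 368 = 6 + 368 = 374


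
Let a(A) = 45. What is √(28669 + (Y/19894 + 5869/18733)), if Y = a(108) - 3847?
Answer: √20315018289226331671/26619593 ≈ 169.32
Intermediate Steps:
Y = -3802 (Y = 45 - 3847 = -3802)
√(28669 + (Y/19894 + 5869/18733)) = √(28669 + (-3802/19894 + 5869/18733)) = √(28669 + (-3802*1/19894 + 5869*(1/18733))) = √(28669 + (-1901/9947 + 5869/18733)) = √(28669 + 22767510/186337151) = √(5342122549529/186337151) = √20315018289226331671/26619593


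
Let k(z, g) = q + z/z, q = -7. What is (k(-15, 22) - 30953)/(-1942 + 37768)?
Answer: -30959/35826 ≈ -0.86415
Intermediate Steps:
k(z, g) = -6 (k(z, g) = -7 + z/z = -7 + 1 = -6)
(k(-15, 22) - 30953)/(-1942 + 37768) = (-6 - 30953)/(-1942 + 37768) = -30959/35826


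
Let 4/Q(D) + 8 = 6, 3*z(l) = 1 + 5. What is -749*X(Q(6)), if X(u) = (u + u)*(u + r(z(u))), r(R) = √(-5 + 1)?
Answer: -5992 + 5992*I ≈ -5992.0 + 5992.0*I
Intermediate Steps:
z(l) = 2 (z(l) = (1 + 5)/3 = (⅓)*6 = 2)
r(R) = 2*I (r(R) = √(-4) = 2*I)
Q(D) = -2 (Q(D) = 4/(-8 + 6) = 4/(-2) = 4*(-½) = -2)
X(u) = 2*u*(u + 2*I) (X(u) = (u + u)*(u + 2*I) = (2*u)*(u + 2*I) = 2*u*(u + 2*I))
-749*X(Q(6)) = -1498*(-2)*(-2 + 2*I) = -749*(8 - 8*I) = -5992 + 5992*I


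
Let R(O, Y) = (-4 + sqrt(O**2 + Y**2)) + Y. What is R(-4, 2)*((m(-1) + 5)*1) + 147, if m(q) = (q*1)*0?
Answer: 137 + 10*sqrt(5) ≈ 159.36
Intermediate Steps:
m(q) = 0 (m(q) = q*0 = 0)
R(O, Y) = -4 + Y + sqrt(O**2 + Y**2)
R(-4, 2)*((m(-1) + 5)*1) + 147 = (-4 + 2 + sqrt((-4)**2 + 2**2))*((0 + 5)*1) + 147 = (-4 + 2 + sqrt(16 + 4))*(5*1) + 147 = (-4 + 2 + sqrt(20))*5 + 147 = (-4 + 2 + 2*sqrt(5))*5 + 147 = (-2 + 2*sqrt(5))*5 + 147 = (-10 + 10*sqrt(5)) + 147 = 137 + 10*sqrt(5)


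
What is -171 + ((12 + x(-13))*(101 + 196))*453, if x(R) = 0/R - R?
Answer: 3363354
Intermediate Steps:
x(R) = -R (x(R) = 0 - R = -R)
-171 + ((12 + x(-13))*(101 + 196))*453 = -171 + ((12 - 1*(-13))*(101 + 196))*453 = -171 + ((12 + 13)*297)*453 = -171 + (25*297)*453 = -171 + 7425*453 = -171 + 3363525 = 3363354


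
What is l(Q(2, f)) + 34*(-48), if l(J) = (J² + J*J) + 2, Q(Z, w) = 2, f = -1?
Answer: -1622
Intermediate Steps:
l(J) = 2 + 2*J² (l(J) = (J² + J²) + 2 = 2*J² + 2 = 2 + 2*J²)
l(Q(2, f)) + 34*(-48) = (2 + 2*2²) + 34*(-48) = (2 + 2*4) - 1632 = (2 + 8) - 1632 = 10 - 1632 = -1622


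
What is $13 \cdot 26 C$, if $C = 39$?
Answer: $13182$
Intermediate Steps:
$13 \cdot 26 C = 13 \cdot 26 \cdot 39 = 338 \cdot 39 = 13182$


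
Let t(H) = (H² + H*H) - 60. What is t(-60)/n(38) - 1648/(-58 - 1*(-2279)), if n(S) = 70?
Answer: 224894/2221 ≈ 101.26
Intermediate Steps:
t(H) = -60 + 2*H² (t(H) = (H² + H²) - 60 = 2*H² - 60 = -60 + 2*H²)
t(-60)/n(38) - 1648/(-58 - 1*(-2279)) = (-60 + 2*(-60)²)/70 - 1648/(-58 - 1*(-2279)) = (-60 + 2*3600)*(1/70) - 1648/(-58 + 2279) = (-60 + 7200)*(1/70) - 1648/2221 = 7140*(1/70) - 1648*1/2221 = 102 - 1648/2221 = 224894/2221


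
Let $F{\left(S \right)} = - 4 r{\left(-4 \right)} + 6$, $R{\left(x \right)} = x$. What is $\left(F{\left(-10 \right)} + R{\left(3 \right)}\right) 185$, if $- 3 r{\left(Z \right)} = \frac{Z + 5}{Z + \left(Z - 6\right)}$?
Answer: $\frac{34595}{21} \approx 1647.4$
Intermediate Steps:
$r{\left(Z \right)} = - \frac{5 + Z}{3 \left(-6 + 2 Z\right)}$ ($r{\left(Z \right)} = - \frac{\left(Z + 5\right) \frac{1}{Z + \left(Z - 6\right)}}{3} = - \frac{\left(5 + Z\right) \frac{1}{Z + \left(Z - 6\right)}}{3} = - \frac{\left(5 + Z\right) \frac{1}{Z + \left(-6 + Z\right)}}{3} = - \frac{\left(5 + Z\right) \frac{1}{-6 + 2 Z}}{3} = - \frac{\frac{1}{-6 + 2 Z} \left(5 + Z\right)}{3} = - \frac{5 + Z}{3 \left(-6 + 2 Z\right)}$)
$F{\left(S \right)} = \frac{124}{21}$ ($F{\left(S \right)} = - 4 \frac{-5 - -4}{6 \left(-3 - 4\right)} + 6 = - 4 \frac{-5 + 4}{6 \left(-7\right)} + 6 = - 4 \cdot \frac{1}{6} \left(- \frac{1}{7}\right) \left(-1\right) + 6 = \left(-4\right) \frac{1}{42} + 6 = - \frac{2}{21} + 6 = \frac{124}{21}$)
$\left(F{\left(-10 \right)} + R{\left(3 \right)}\right) 185 = \left(\frac{124}{21} + 3\right) 185 = \frac{187}{21} \cdot 185 = \frac{34595}{21}$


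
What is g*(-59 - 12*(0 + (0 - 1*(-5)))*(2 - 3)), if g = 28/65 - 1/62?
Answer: 1671/4030 ≈ 0.41464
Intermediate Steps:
g = 1671/4030 (g = 28*(1/65) - 1*1/62 = 28/65 - 1/62 = 1671/4030 ≈ 0.41464)
g*(-59 - 12*(0 + (0 - 1*(-5)))*(2 - 3)) = 1671*(-59 - 12*(0 + (0 - 1*(-5)))*(2 - 3))/4030 = 1671*(-59 - 12*(0 + (0 + 5))*(-1))/4030 = 1671*(-59 - 12*(0 + 5)*(-1))/4030 = 1671*(-59 - 60*(-1))/4030 = 1671*(-59 - 12*(-5))/4030 = 1671*(-59 + 60)/4030 = (1671/4030)*1 = 1671/4030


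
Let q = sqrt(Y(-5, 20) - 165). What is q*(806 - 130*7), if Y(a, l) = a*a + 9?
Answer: -104*I*sqrt(131) ≈ -1190.3*I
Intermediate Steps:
Y(a, l) = 9 + a**2 (Y(a, l) = a**2 + 9 = 9 + a**2)
q = I*sqrt(131) (q = sqrt((9 + (-5)**2) - 165) = sqrt((9 + 25) - 165) = sqrt(34 - 165) = sqrt(-131) = I*sqrt(131) ≈ 11.446*I)
q*(806 - 130*7) = (I*sqrt(131))*(806 - 130*7) = (I*sqrt(131))*(806 - 910) = (I*sqrt(131))*(-104) = -104*I*sqrt(131)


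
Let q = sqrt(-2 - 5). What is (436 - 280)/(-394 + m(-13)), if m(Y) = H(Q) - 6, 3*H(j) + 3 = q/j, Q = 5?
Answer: -3518775/9045058 - 585*I*sqrt(7)/9045058 ≈ -0.38903 - 0.00017112*I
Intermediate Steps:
q = I*sqrt(7) (q = sqrt(-7) = I*sqrt(7) ≈ 2.6458*I)
H(j) = -1 + I*sqrt(7)/(3*j) (H(j) = -1 + ((I*sqrt(7))/j)/3 = -1 + (I*sqrt(7)/j)/3 = -1 + I*sqrt(7)/(3*j))
m(Y) = -7 + I*sqrt(7)/15 (m(Y) = (-1*5 + I*sqrt(7)/3)/5 - 6 = (-5 + I*sqrt(7)/3)/5 - 6 = (-1 + I*sqrt(7)/15) - 6 = -7 + I*sqrt(7)/15)
(436 - 280)/(-394 + m(-13)) = (436 - 280)/(-394 + (-7 + I*sqrt(7)/15)) = 156/(-401 + I*sqrt(7)/15)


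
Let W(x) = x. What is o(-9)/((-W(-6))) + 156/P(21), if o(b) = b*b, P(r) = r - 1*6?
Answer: 239/10 ≈ 23.900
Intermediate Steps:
P(r) = -6 + r (P(r) = r - 6 = -6 + r)
o(b) = b²
o(-9)/((-W(-6))) + 156/P(21) = (-9)²/((-1*(-6))) + 156/(-6 + 21) = 81/6 + 156/15 = 81*(⅙) + 156*(1/15) = 27/2 + 52/5 = 239/10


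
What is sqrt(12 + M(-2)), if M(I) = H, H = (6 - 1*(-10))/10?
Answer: 2*sqrt(85)/5 ≈ 3.6878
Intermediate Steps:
H = 8/5 (H = (6 + 10)*(1/10) = 16*(1/10) = 8/5 ≈ 1.6000)
M(I) = 8/5
sqrt(12 + M(-2)) = sqrt(12 + 8/5) = sqrt(68/5) = 2*sqrt(85)/5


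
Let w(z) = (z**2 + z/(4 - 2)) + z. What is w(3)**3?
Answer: 19683/8 ≈ 2460.4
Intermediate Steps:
w(z) = z**2 + 3*z/2 (w(z) = (z**2 + z/2) + z = z**2 + 3*z/2)
w(3)**3 = ((1/2)*3*(3 + 2*3))**3 = ((1/2)*3*(3 + 6))**3 = ((1/2)*3*9)**3 = (27/2)**3 = 19683/8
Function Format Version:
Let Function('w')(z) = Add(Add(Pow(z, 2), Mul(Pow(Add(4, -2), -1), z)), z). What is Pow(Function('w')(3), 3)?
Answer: Rational(19683, 8) ≈ 2460.4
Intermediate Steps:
Function('w')(z) = Add(Pow(z, 2), Mul(Rational(3, 2), z)) (Function('w')(z) = Add(Add(Pow(z, 2), Mul(Pow(2, -1), z)), z) = Add(Add(Pow(z, 2), Mul(Rational(1, 2), z)), z) = Add(Pow(z, 2), Mul(Rational(3, 2), z)))
Pow(Function('w')(3), 3) = Pow(Mul(Rational(1, 2), 3, Add(3, Mul(2, 3))), 3) = Pow(Mul(Rational(1, 2), 3, Add(3, 6)), 3) = Pow(Mul(Rational(1, 2), 3, 9), 3) = Pow(Rational(27, 2), 3) = Rational(19683, 8)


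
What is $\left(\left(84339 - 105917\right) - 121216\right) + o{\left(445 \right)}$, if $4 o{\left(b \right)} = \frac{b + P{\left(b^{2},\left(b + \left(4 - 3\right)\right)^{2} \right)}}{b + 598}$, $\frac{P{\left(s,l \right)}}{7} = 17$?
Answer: $- \frac{148934001}{1043} \approx -1.4279 \cdot 10^{5}$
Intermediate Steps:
$P{\left(s,l \right)} = 119$ ($P{\left(s,l \right)} = 7 \cdot 17 = 119$)
$o{\left(b \right)} = \frac{119 + b}{4 \left(598 + b\right)}$ ($o{\left(b \right)} = \frac{\left(b + 119\right) \frac{1}{b + 598}}{4} = \frac{\left(119 + b\right) \frac{1}{598 + b}}{4} = \frac{\frac{1}{598 + b} \left(119 + b\right)}{4} = \frac{119 + b}{4 \left(598 + b\right)}$)
$\left(\left(84339 - 105917\right) - 121216\right) + o{\left(445 \right)} = \left(\left(84339 - 105917\right) - 121216\right) + \frac{119 + 445}{4 \left(598 + 445\right)} = \left(-21578 - 121216\right) + \frac{1}{4} \cdot \frac{1}{1043} \cdot 564 = -142794 + \frac{1}{4} \cdot \frac{1}{1043} \cdot 564 = -142794 + \frac{141}{1043} = - \frac{148934001}{1043}$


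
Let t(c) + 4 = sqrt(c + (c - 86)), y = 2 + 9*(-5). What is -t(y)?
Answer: 4 - 2*I*sqrt(43) ≈ 4.0 - 13.115*I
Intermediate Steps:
y = -43 (y = 2 - 45 = -43)
t(c) = -4 + sqrt(-86 + 2*c) (t(c) = -4 + sqrt(c + (c - 86)) = -4 + sqrt(c + (-86 + c)) = -4 + sqrt(-86 + 2*c))
-t(y) = -(-4 + sqrt(-86 + 2*(-43))) = -(-4 + sqrt(-86 - 86)) = -(-4 + sqrt(-172)) = -(-4 + 2*I*sqrt(43)) = 4 - 2*I*sqrt(43)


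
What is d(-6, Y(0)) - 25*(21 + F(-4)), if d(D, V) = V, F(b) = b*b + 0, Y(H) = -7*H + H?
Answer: -925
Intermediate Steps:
Y(H) = -6*H
F(b) = b² (F(b) = b² + 0 = b²)
d(-6, Y(0)) - 25*(21 + F(-4)) = -6*0 - 25*(21 + (-4)²) = 0 - 25*(21 + 16) = 0 - 25*37 = 0 - 925 = -925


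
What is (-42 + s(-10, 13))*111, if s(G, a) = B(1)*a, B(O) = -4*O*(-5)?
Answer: 24198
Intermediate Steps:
B(O) = 20*O
s(G, a) = 20*a (s(G, a) = (20*1)*a = 20*a)
(-42 + s(-10, 13))*111 = (-42 + 20*13)*111 = (-42 + 260)*111 = 218*111 = 24198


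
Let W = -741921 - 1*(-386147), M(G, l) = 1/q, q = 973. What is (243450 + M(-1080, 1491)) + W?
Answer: -109291251/973 ≈ -1.1232e+5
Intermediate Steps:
M(G, l) = 1/973
W = -355774 (W = -741921 + 386147 = -355774)
(243450 + M(-1080, 1491)) + W = (243450 + 1/973) - 355774 = 236876851/973 - 355774 = -109291251/973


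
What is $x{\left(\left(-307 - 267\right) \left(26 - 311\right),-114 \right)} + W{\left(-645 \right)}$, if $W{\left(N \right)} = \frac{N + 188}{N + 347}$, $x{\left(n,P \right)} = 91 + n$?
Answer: $\frac{48777395}{298} \approx 1.6368 \cdot 10^{5}$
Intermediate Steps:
$W{\left(N \right)} = \frac{188 + N}{347 + N}$
$x{\left(\left(-307 - 267\right) \left(26 - 311\right),-114 \right)} + W{\left(-645 \right)} = \left(91 + \left(-307 - 267\right) \left(26 - 311\right)\right) + \frac{188 - 645}{347 - 645} = \left(91 - -163590\right) + \frac{1}{-298} \left(-457\right) = \left(91 + 163590\right) - - \frac{457}{298} = 163681 + \frac{457}{298} = \frac{48777395}{298}$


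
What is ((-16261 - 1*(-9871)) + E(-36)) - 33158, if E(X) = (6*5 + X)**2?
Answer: -39512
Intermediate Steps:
E(X) = (30 + X)**2
((-16261 - 1*(-9871)) + E(-36)) - 33158 = ((-16261 - 1*(-9871)) + (30 - 36)**2) - 33158 = ((-16261 + 9871) + (-6)**2) - 33158 = (-6390 + 36) - 33158 = -6354 - 33158 = -39512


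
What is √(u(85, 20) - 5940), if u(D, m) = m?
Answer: 4*I*√370 ≈ 76.942*I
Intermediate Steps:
√(u(85, 20) - 5940) = √(20 - 5940) = √(-5920) = 4*I*√370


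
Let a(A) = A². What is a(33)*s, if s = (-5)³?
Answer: -136125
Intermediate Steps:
s = -125
a(33)*s = 33²*(-125) = 1089*(-125) = -136125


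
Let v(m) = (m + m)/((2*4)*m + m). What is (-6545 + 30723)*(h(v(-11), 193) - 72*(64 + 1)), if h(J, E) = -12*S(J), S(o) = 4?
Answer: -114313584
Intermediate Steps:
v(m) = 2/9 (v(m) = (2*m)/(8*m + m) = (2*m)/((9*m)) = (2*m)*(1/(9*m)) = 2/9)
h(J, E) = -48 (h(J, E) = -12*4 = -48)
(-6545 + 30723)*(h(v(-11), 193) - 72*(64 + 1)) = (-6545 + 30723)*(-48 - 72*(64 + 1)) = 24178*(-48 - 72*65) = 24178*(-48 - 4680) = 24178*(-4728) = -114313584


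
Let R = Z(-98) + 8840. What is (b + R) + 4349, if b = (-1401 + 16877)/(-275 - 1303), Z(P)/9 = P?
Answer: 9702485/789 ≈ 12297.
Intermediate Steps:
Z(P) = 9*P
b = -7738/789 (b = 15476/(-1578) = 15476*(-1/1578) = -7738/789 ≈ -9.8073)
R = 7958 (R = 9*(-98) + 8840 = -882 + 8840 = 7958)
(b + R) + 4349 = (-7738/789 + 7958) + 4349 = 6271124/789 + 4349 = 9702485/789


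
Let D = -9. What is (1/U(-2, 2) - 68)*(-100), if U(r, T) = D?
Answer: 61300/9 ≈ 6811.1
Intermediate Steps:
U(r, T) = -9
(1/U(-2, 2) - 68)*(-100) = (1/(-9) - 68)*(-100) = (-⅑ - 68)*(-100) = -613/9*(-100) = 61300/9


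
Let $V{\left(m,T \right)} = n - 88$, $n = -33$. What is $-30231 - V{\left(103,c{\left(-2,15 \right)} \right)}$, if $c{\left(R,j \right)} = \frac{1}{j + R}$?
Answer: $-30110$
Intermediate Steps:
$c{\left(R,j \right)} = \frac{1}{R + j}$
$V{\left(m,T \right)} = -121$ ($V{\left(m,T \right)} = -33 - 88 = -121$)
$-30231 - V{\left(103,c{\left(-2,15 \right)} \right)} = -30231 - -121 = -30231 + 121 = -30110$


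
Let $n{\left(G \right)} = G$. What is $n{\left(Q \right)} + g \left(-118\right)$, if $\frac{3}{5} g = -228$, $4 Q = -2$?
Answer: $\frac{89679}{2} \approx 44840.0$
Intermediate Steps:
$Q = - \frac{1}{2}$ ($Q = \frac{1}{4} \left(-2\right) = - \frac{1}{2} \approx -0.5$)
$g = -380$ ($g = \frac{5}{3} \left(-228\right) = -380$)
$n{\left(Q \right)} + g \left(-118\right) = - \frac{1}{2} - -44840 = - \frac{1}{2} + 44840 = \frac{89679}{2}$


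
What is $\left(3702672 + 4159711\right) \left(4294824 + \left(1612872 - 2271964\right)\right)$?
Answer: $28585517469356$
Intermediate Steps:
$\left(3702672 + 4159711\right) \left(4294824 + \left(1612872 - 2271964\right)\right) = 7862383 \left(4294824 + \left(1612872 - 2271964\right)\right) = 7862383 \left(4294824 - 659092\right) = 7862383 \cdot 3635732 = 28585517469356$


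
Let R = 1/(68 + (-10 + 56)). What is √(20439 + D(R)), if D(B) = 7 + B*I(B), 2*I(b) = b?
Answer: √1062864866/228 ≈ 142.99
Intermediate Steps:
I(b) = b/2
R = 1/114 (R = 1/(68 + 46) = 1/114 ≈ 0.0087719)
D(B) = 7 + B²/2 (D(B) = 7 + B*(B/2) = 7 + B²/2)
√(20439 + D(R)) = √(20439 + (7 + (1/114)²/2)) = √(20439 + (7 + (½)*(1/12996))) = √(20439 + (7 + 1/25992)) = √(20439 + 181945/25992) = √(531432433/25992) = √1062864866/228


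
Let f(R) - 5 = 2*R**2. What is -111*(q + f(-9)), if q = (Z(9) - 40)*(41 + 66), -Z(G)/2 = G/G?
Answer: 480297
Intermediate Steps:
Z(G) = -2 (Z(G) = -2*G/G = -2*1 = -2)
q = -4494 (q = (-2 - 40)*(41 + 66) = -42*107 = -4494)
f(R) = 5 + 2*R**2
-111*(q + f(-9)) = -111*(-4494 + (5 + 2*(-9)**2)) = -111*(-4494 + (5 + 2*81)) = -111*(-4494 + (5 + 162)) = -111*(-4494 + 167) = -111*(-4327) = 480297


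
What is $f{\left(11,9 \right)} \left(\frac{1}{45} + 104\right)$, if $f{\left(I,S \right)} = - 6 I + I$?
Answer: $- \frac{51491}{9} \approx -5721.2$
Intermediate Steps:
$f{\left(I,S \right)} = - 5 I$
$f{\left(11,9 \right)} \left(\frac{1}{45} + 104\right) = \left(-5\right) 11 \left(\frac{1}{45} + 104\right) = - 55 \left(\frac{1}{45} + 104\right) = \left(-55\right) \frac{4681}{45} = - \frac{51491}{9}$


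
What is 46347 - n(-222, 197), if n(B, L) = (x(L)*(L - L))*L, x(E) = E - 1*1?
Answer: 46347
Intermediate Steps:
x(E) = -1 + E (x(E) = E - 1 = -1 + E)
n(B, L) = 0 (n(B, L) = ((-1 + L)*(L - L))*L = ((-1 + L)*0)*L = 0*L = 0)
46347 - n(-222, 197) = 46347 - 1*0 = 46347 + 0 = 46347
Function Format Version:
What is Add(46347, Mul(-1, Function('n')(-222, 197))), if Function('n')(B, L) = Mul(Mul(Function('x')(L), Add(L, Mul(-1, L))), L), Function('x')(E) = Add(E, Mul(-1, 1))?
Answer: 46347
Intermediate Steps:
Function('x')(E) = Add(-1, E) (Function('x')(E) = Add(E, -1) = Add(-1, E))
Function('n')(B, L) = 0 (Function('n')(B, L) = Mul(Mul(Add(-1, L), Add(L, Mul(-1, L))), L) = Mul(Mul(Add(-1, L), 0), L) = Mul(0, L) = 0)
Add(46347, Mul(-1, Function('n')(-222, 197))) = Add(46347, Mul(-1, 0)) = Add(46347, 0) = 46347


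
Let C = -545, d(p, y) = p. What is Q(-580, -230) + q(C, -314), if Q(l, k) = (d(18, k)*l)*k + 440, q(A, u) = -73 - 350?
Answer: 2401217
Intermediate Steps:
q(A, u) = -423
Q(l, k) = 440 + 18*k*l (Q(l, k) = (18*l)*k + 440 = 18*k*l + 440 = 440 + 18*k*l)
Q(-580, -230) + q(C, -314) = (440 + 18*(-230)*(-580)) - 423 = (440 + 2401200) - 423 = 2401640 - 423 = 2401217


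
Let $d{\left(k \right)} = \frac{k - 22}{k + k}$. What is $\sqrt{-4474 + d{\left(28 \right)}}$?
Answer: $\frac{i \sqrt{876883}}{14} \approx 66.887 i$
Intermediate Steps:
$d{\left(k \right)} = \frac{-22 + k}{2 k}$
$\sqrt{-4474 + d{\left(28 \right)}} = \sqrt{-4474 + \frac{-22 + 28}{2 \cdot 28}} = \sqrt{-4474 + \frac{1}{2} \cdot \frac{1}{28} \cdot 6} = \sqrt{-4474 + \frac{3}{28}} = \sqrt{- \frac{125269}{28}} = \frac{i \sqrt{876883}}{14}$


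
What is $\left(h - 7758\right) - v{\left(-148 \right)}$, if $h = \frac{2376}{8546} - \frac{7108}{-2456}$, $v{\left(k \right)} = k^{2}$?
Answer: $- \frac{77813553211}{2623622} \approx -29659.0$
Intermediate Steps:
$h = \frac{8322553}{2623622}$ ($h = 2376 \cdot \frac{1}{8546} - - \frac{1777}{614} = \frac{1188}{4273} + \frac{1777}{614} = \frac{8322553}{2623622} \approx 3.1722$)
$\left(h - 7758\right) - v{\left(-148 \right)} = \left(\frac{8322553}{2623622} - 7758\right) - \left(-148\right)^{2} = \left(\frac{8322553}{2623622} - 7758\right) - 21904 = - \frac{20345736923}{2623622} - 21904 = - \frac{77813553211}{2623622}$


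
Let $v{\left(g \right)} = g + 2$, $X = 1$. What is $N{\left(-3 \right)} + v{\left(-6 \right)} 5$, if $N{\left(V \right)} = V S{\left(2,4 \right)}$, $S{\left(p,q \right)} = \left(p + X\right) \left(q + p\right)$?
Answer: $-74$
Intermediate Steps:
$S{\left(p,q \right)} = \left(1 + p\right) \left(p + q\right)$ ($S{\left(p,q \right)} = \left(p + 1\right) \left(q + p\right) = \left(1 + p\right) \left(p + q\right)$)
$v{\left(g \right)} = 2 + g$
$N{\left(V \right)} = 18 V$ ($N{\left(V \right)} = V \left(2 + 4 + 2^{2} + 2 \cdot 4\right) = V \left(2 + 4 + 4 + 8\right) = V 18 = 18 V$)
$N{\left(-3 \right)} + v{\left(-6 \right)} 5 = 18 \left(-3\right) + \left(2 - 6\right) 5 = -54 - 20 = -74$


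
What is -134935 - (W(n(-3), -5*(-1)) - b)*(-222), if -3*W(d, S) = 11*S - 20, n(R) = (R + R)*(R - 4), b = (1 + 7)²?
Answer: -151733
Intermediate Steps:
b = 64 (b = 8² = 64)
n(R) = 2*R*(-4 + R) (n(R) = (2*R)*(-4 + R) = 2*R*(-4 + R))
W(d, S) = 20/3 - 11*S/3 (W(d, S) = -(11*S - 20)/3 = -(-20 + 11*S)/3 = 20/3 - 11*S/3)
-134935 - (W(n(-3), -5*(-1)) - b)*(-222) = -134935 - ((20/3 - (-55)*(-1)/3) - 1*64)*(-222) = -134935 - ((20/3 - 11/3*5) - 64)*(-222) = -134935 - ((20/3 - 55/3) - 64)*(-222) = -134935 - (-35/3 - 64)*(-222) = -134935 - (-227)*(-222)/3 = -134935 - 1*16798 = -134935 - 16798 = -151733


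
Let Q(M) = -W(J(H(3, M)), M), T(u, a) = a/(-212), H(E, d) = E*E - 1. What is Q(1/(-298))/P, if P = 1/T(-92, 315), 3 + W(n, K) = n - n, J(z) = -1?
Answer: -945/212 ≈ -4.4576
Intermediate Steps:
H(E, d) = -1 + E² (H(E, d) = E² - 1 = -1 + E²)
T(u, a) = -a/212 (T(u, a) = a*(-1/212) = -a/212)
W(n, K) = -3 (W(n, K) = -3 + (n - n) = -3 + 0 = -3)
P = -212/315 (P = 1/(-1/212*315) = 1/(-315/212) = -212/315 ≈ -0.67302)
Q(M) = 3 (Q(M) = -1*(-3) = 3)
Q(1/(-298))/P = 3/(-212/315) = 3*(-315/212) = -945/212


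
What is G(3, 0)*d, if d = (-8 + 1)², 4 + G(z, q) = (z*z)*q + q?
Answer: -196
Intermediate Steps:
G(z, q) = -4 + q + q*z² (G(z, q) = -4 + ((z*z)*q + q) = -4 + (z²*q + q) = -4 + (q*z² + q) = -4 + (q + q*z²) = -4 + q + q*z²)
d = 49 (d = (-7)² = 49)
G(3, 0)*d = (-4 + 0 + 0*3²)*49 = (-4 + 0 + 0*9)*49 = (-4 + 0 + 0)*49 = -4*49 = -196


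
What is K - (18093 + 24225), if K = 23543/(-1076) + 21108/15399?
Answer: -233840159827/5523108 ≈ -42339.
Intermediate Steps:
K = -113275483/5523108 (K = 23543*(-1/1076) + 21108*(1/15399) = -23543/1076 + 7036/5133 = -113275483/5523108 ≈ -20.509)
K - (18093 + 24225) = -113275483/5523108 - (18093 + 24225) = -113275483/5523108 - 1*42318 = -113275483/5523108 - 42318 = -233840159827/5523108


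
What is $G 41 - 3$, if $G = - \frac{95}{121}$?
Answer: $- \frac{4258}{121} \approx -35.19$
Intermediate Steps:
$G = - \frac{95}{121}$ ($G = \left(-95\right) \frac{1}{121} = - \frac{95}{121} \approx -0.78512$)
$G 41 - 3 = \left(- \frac{95}{121}\right) 41 - 3 = - \frac{3895}{121} - 3 = - \frac{4258}{121}$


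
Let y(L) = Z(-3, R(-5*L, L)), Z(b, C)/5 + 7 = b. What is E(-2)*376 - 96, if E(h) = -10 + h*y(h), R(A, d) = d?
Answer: 33744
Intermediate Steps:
Z(b, C) = -35 + 5*b
y(L) = -50 (y(L) = -35 + 5*(-3) = -35 - 15 = -50)
E(h) = -10 - 50*h (E(h) = -10 + h*(-50) = -10 - 50*h)
E(-2)*376 - 96 = (-10 - 50*(-2))*376 - 96 = (-10 + 100)*376 - 96 = 90*376 - 96 = 33840 - 96 = 33744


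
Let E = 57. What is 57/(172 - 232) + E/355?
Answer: -1121/1420 ≈ -0.78944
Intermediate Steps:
57/(172 - 232) + E/355 = 57/(172 - 232) + 57/355 = 57/(-60) + 57*(1/355) = 57*(-1/60) + 57/355 = -19/20 + 57/355 = -1121/1420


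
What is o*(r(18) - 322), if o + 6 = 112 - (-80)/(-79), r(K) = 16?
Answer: -2537964/79 ≈ -32126.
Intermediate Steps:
o = 8294/79 (o = -6 + (112 - (-80)/(-79)) = -6 + (112 - (-80)*(-1)/79) = -6 + (112 - 1*80/79) = -6 + (112 - 80/79) = -6 + 8768/79 = 8294/79 ≈ 104.99)
o*(r(18) - 322) = 8294*(16 - 322)/79 = (8294/79)*(-306) = -2537964/79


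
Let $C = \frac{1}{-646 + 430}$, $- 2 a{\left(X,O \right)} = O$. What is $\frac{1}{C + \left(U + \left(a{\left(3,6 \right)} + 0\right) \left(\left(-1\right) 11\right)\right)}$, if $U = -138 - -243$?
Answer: $\frac{216}{29807} \approx 0.0072466$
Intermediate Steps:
$U = 105$ ($U = -138 + 243 = 105$)
$a{\left(X,O \right)} = - \frac{O}{2}$
$C = - \frac{1}{216}$ ($C = \frac{1}{-216} = - \frac{1}{216} \approx -0.0046296$)
$\frac{1}{C + \left(U + \left(a{\left(3,6 \right)} + 0\right) \left(\left(-1\right) 11\right)\right)} = \frac{1}{- \frac{1}{216} + \left(105 + \left(\left(- \frac{1}{2}\right) 6 + 0\right) \left(\left(-1\right) 11\right)\right)} = \frac{1}{- \frac{1}{216} + \left(105 + \left(-3 + 0\right) \left(-11\right)\right)} = \frac{1}{- \frac{1}{216} + \left(105 - -33\right)} = \frac{1}{- \frac{1}{216} + \left(105 + 33\right)} = \frac{1}{- \frac{1}{216} + 138} = \frac{1}{\frac{29807}{216}} = \frac{216}{29807}$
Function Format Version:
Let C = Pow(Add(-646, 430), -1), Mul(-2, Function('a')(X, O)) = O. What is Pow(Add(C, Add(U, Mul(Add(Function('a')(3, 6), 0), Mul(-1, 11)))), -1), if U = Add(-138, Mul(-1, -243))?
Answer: Rational(216, 29807) ≈ 0.0072466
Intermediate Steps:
U = 105 (U = Add(-138, 243) = 105)
Function('a')(X, O) = Mul(Rational(-1, 2), O)
C = Rational(-1, 216) (C = Pow(-216, -1) = Rational(-1, 216) ≈ -0.0046296)
Pow(Add(C, Add(U, Mul(Add(Function('a')(3, 6), 0), Mul(-1, 11)))), -1) = Pow(Add(Rational(-1, 216), Add(105, Mul(Add(Mul(Rational(-1, 2), 6), 0), Mul(-1, 11)))), -1) = Pow(Add(Rational(-1, 216), Add(105, Mul(Add(-3, 0), -11))), -1) = Pow(Add(Rational(-1, 216), Add(105, Mul(-3, -11))), -1) = Pow(Add(Rational(-1, 216), Add(105, 33)), -1) = Pow(Add(Rational(-1, 216), 138), -1) = Pow(Rational(29807, 216), -1) = Rational(216, 29807)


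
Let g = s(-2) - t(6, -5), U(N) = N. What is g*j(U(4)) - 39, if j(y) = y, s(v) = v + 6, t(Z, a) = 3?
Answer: -35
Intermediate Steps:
s(v) = 6 + v
g = 1 (g = (6 - 2) - 1*3 = 4 - 3 = 1)
g*j(U(4)) - 39 = 1*4 - 39 = 4 - 39 = -35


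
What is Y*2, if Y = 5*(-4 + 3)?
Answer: -10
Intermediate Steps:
Y = -5 (Y = 5*(-1) = -5)
Y*2 = -5*2 = -10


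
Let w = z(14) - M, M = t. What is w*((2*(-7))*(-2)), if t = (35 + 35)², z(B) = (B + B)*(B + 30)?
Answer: -102704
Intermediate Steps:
z(B) = 2*B*(30 + B) (z(B) = (2*B)*(30 + B) = 2*B*(30 + B))
t = 4900 (t = 70² = 4900)
M = 4900
w = -3668 (w = 2*14*(30 + 14) - 1*4900 = 2*14*44 - 4900 = 1232 - 4900 = -3668)
w*((2*(-7))*(-2)) = -3668*2*(-7)*(-2) = -(-51352)*(-2) = -3668*28 = -102704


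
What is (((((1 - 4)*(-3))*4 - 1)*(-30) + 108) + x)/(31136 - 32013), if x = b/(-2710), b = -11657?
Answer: 2541163/2376670 ≈ 1.0692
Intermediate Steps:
x = 11657/2710 (x = -11657/(-2710) = -11657*(-1/2710) = 11657/2710 ≈ 4.3015)
(((((1 - 4)*(-3))*4 - 1)*(-30) + 108) + x)/(31136 - 32013) = (((((1 - 4)*(-3))*4 - 1)*(-30) + 108) + 11657/2710)/(31136 - 32013) = (((-3*(-3)*4 - 1)*(-30) + 108) + 11657/2710)/(-877) = (((9*4 - 1)*(-30) + 108) + 11657/2710)*(-1/877) = (((36 - 1)*(-30) + 108) + 11657/2710)*(-1/877) = ((35*(-30) + 108) + 11657/2710)*(-1/877) = ((-1050 + 108) + 11657/2710)*(-1/877) = (-942 + 11657/2710)*(-1/877) = -2541163/2710*(-1/877) = 2541163/2376670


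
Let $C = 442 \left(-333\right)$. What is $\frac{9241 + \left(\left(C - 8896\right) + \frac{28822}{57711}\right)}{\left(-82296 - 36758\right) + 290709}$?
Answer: $- \frac{8474312129}{9906381705} \approx -0.85544$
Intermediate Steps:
$C = -147186$
$\frac{9241 + \left(\left(C - 8896\right) + \frac{28822}{57711}\right)}{\left(-82296 - 36758\right) + 290709} = \frac{9241 + \left(\left(-147186 - 8896\right) + \frac{28822}{57711}\right)}{\left(-82296 - 36758\right) + 290709} = \frac{9241 + \left(-156082 + 28822 \cdot \frac{1}{57711}\right)}{-119054 + 290709} = \frac{9241 + \left(-156082 + \frac{28822}{57711}\right)}{171655} = \left(9241 - \frac{9007619480}{57711}\right) \frac{1}{171655} = \left(- \frac{8474312129}{57711}\right) \frac{1}{171655} = - \frac{8474312129}{9906381705}$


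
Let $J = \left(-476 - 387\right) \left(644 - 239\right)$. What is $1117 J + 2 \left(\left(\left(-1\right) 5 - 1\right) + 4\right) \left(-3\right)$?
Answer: $-390408243$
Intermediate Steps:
$J = -349515$ ($J = \left(-863\right) 405 = -349515$)
$1117 J + 2 \left(\left(\left(-1\right) 5 - 1\right) + 4\right) \left(-3\right) = 1117 \left(-349515\right) + 2 \left(\left(\left(-1\right) 5 - 1\right) + 4\right) \left(-3\right) = -390408255 + 2 \left(\left(-5 - 1\right) + 4\right) \left(-3\right) = -390408255 + 2 \left(-6 + 4\right) \left(-3\right) = -390408255 + 2 \left(-2\right) \left(-3\right) = -390408255 - -12 = -390408255 + 12 = -390408243$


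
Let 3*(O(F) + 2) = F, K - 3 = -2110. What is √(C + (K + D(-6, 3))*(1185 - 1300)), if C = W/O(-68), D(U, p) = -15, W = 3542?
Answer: √333880489/37 ≈ 493.85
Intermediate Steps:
K = -2107 (K = 3 - 2110 = -2107)
O(F) = -2 + F/3
C = -5313/37 (C = 3542/(-2 + (⅓)*(-68)) = 3542/(-2 - 68/3) = 3542/(-74/3) = 3542*(-3/74) = -5313/37 ≈ -143.59)
√(C + (K + D(-6, 3))*(1185 - 1300)) = √(-5313/37 + (-2107 - 15)*(1185 - 1300)) = √(-5313/37 - 2122*(-115)) = √(-5313/37 + 244030) = √(9023797/37) = √333880489/37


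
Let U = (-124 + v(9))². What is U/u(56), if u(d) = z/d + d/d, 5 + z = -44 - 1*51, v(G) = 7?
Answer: -191646/11 ≈ -17422.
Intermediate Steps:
z = -100 (z = -5 + (-44 - 1*51) = -5 + (-44 - 51) = -5 - 95 = -100)
U = 13689 (U = (-124 + 7)² = (-117)² = 13689)
u(d) = 1 - 100/d (u(d) = -100/d + d/d = -100/d + 1 = 1 - 100/d)
U/u(56) = 13689/(((-100 + 56)/56)) = 13689/(((1/56)*(-44))) = 13689/(-11/14) = 13689*(-14/11) = -191646/11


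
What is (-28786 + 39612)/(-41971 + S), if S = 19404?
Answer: -10826/22567 ≈ -0.47973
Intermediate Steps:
(-28786 + 39612)/(-41971 + S) = (-28786 + 39612)/(-41971 + 19404) = 10826/(-22567) = 10826*(-1/22567) = -10826/22567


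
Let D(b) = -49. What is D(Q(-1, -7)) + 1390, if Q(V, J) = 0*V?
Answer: 1341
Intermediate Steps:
Q(V, J) = 0
D(Q(-1, -7)) + 1390 = -49 + 1390 = 1341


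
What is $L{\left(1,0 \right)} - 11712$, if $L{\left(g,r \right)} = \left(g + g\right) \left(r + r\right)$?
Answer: $-11712$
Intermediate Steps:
$L{\left(g,r \right)} = 4 g r$ ($L{\left(g,r \right)} = 2 g 2 r = 4 g r$)
$L{\left(1,0 \right)} - 11712 = 4 \cdot 1 \cdot 0 - 11712 = 0 - 11712 = -11712$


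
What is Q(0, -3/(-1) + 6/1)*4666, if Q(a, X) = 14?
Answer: 65324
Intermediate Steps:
Q(0, -3/(-1) + 6/1)*4666 = 14*4666 = 65324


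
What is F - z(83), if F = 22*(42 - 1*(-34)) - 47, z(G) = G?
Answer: 1542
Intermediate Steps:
F = 1625 (F = 22*(42 + 34) - 47 = 22*76 - 47 = 1672 - 47 = 1625)
F - z(83) = 1625 - 1*83 = 1625 - 83 = 1542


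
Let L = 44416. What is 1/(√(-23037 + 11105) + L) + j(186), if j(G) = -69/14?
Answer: (-69*√2983 + 1532345*I)/(14*(√2983 - 22208*I)) ≈ -4.9286 - 5.537e-8*I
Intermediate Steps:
j(G) = -69/14 (j(G) = -69*1/14 = -69/14)
1/(√(-23037 + 11105) + L) + j(186) = 1/(√(-23037 + 11105) + 44416) - 69/14 = 1/(√(-11932) + 44416) - 69/14 = 1/(2*I*√2983 + 44416) - 69/14 = 1/(44416 + 2*I*√2983) - 69/14 = -69/14 + 1/(44416 + 2*I*√2983)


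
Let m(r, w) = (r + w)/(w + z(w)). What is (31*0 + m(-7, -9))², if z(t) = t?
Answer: 64/81 ≈ 0.79012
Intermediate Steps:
m(r, w) = (r + w)/(2*w) (m(r, w) = (r + w)/(w + w) = (r + w)/((2*w)) = (r + w)*(1/(2*w)) = (r + w)/(2*w))
(31*0 + m(-7, -9))² = (31*0 + (½)*(-7 - 9)/(-9))² = (0 + (½)*(-⅑)*(-16))² = (0 + 8/9)² = (8/9)² = 64/81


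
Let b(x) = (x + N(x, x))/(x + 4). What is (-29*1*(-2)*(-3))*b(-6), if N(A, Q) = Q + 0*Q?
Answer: -1044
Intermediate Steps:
N(A, Q) = Q (N(A, Q) = Q + 0 = Q)
b(x) = 2*x/(4 + x) (b(x) = (x + x)/(x + 4) = (2*x)/(4 + x) = 2*x/(4 + x))
(-29*1*(-2)*(-3))*b(-6) = (-29*1*(-2)*(-3))*(2*(-6)/(4 - 6)) = (-(-58)*(-3))*(2*(-6)/(-2)) = (-29*6)*(2*(-6)*(-½)) = -174*6 = -1044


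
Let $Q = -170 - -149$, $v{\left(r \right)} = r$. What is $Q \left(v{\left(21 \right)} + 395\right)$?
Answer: $-8736$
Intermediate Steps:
$Q = -21$ ($Q = -170 + 149 = -21$)
$Q \left(v{\left(21 \right)} + 395\right) = - 21 \left(21 + 395\right) = \left(-21\right) 416 = -8736$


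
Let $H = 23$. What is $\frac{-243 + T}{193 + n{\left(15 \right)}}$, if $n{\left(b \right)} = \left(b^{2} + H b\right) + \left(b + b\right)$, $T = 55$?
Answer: $- \frac{188}{793} \approx -0.23707$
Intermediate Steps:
$n{\left(b \right)} = b^{2} + 25 b$ ($n{\left(b \right)} = \left(b^{2} + 23 b\right) + \left(b + b\right) = \left(b^{2} + 23 b\right) + 2 b = b^{2} + 25 b$)
$\frac{-243 + T}{193 + n{\left(15 \right)}} = \frac{-243 + 55}{193 + 15 \left(25 + 15\right)} = - \frac{188}{193 + 15 \cdot 40} = - \frac{188}{193 + 600} = - \frac{188}{793}$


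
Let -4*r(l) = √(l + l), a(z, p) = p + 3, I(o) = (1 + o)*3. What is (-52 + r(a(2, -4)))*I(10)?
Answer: -1716 - 33*I*√2/4 ≈ -1716.0 - 11.667*I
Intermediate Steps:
I(o) = 3 + 3*o
a(z, p) = 3 + p
r(l) = -√2*√l/4 (r(l) = -√(l + l)/4 = -√2*√l/4)
(-52 + r(a(2, -4)))*I(10) = (-52 - √2*√(3 - 4)/4)*(3 + 3*10) = (-52 - √2*√(-1)/4)*(3 + 30) = (-52 - √2*I/4)*33 = (-52 - I*√2/4)*33 = -1716 - 33*I*√2/4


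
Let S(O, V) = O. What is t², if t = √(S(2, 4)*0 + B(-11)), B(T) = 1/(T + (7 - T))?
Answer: ⅐ ≈ 0.14286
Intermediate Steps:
B(T) = ⅐ (B(T) = 1/7 = ⅐)
t = √7/7 (t = √(2*0 + ⅐) = √(0 + ⅐) = √(⅐) = √7/7 ≈ 0.37796)
t² = (√7/7)² = ⅐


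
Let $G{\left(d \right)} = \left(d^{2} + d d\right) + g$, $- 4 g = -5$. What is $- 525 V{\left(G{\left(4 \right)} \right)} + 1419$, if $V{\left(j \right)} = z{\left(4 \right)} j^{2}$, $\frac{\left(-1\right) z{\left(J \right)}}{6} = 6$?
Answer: $\frac{83586201}{4} \approx 2.0897 \cdot 10^{7}$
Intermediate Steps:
$g = \frac{5}{4}$ ($g = \left(- \frac{1}{4}\right) \left(-5\right) = \frac{5}{4} \approx 1.25$)
$G{\left(d \right)} = \frac{5}{4} + 2 d^{2}$ ($G{\left(d \right)} = \left(d^{2} + d d\right) + \frac{5}{4} = \left(d^{2} + d^{2}\right) + \frac{5}{4} = 2 d^{2} + \frac{5}{4} = \frac{5}{4} + 2 d^{2}$)
$z{\left(J \right)} = -36$ ($z{\left(J \right)} = \left(-6\right) 6 = -36$)
$V{\left(j \right)} = - 36 j^{2}$
$- 525 V{\left(G{\left(4 \right)} \right)} + 1419 = - 525 \left(- 36 \left(\frac{5}{4} + 2 \cdot 4^{2}\right)^{2}\right) + 1419 = - 525 \left(- 36 \left(\frac{5}{4} + 2 \cdot 16\right)^{2}\right) + 1419 = - 525 \left(- 36 \left(\frac{5}{4} + 32\right)^{2}\right) + 1419 = - 525 \left(- 36 \left(\frac{133}{4}\right)^{2}\right) + 1419 = - 525 \left(\left(-36\right) \frac{17689}{16}\right) + 1419 = \left(-525\right) \left(- \frac{159201}{4}\right) + 1419 = \frac{83580525}{4} + 1419 = \frac{83586201}{4}$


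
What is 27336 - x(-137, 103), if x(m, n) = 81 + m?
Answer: 27392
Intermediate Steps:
27336 - x(-137, 103) = 27336 - (81 - 137) = 27336 - 1*(-56) = 27336 + 56 = 27392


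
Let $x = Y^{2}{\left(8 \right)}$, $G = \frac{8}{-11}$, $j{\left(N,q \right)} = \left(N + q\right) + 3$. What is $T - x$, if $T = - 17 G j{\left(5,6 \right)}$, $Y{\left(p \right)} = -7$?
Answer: $\frac{1365}{11} \approx 124.09$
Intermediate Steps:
$j{\left(N,q \right)} = 3 + N + q$
$G = - \frac{8}{11}$ ($G = 8 \left(- \frac{1}{11}\right) = - \frac{8}{11} \approx -0.72727$)
$T = \frac{1904}{11}$ ($T = \left(-17\right) \left(- \frac{8}{11}\right) \left(3 + 5 + 6\right) = \frac{136}{11} \cdot 14 = \frac{1904}{11} \approx 173.09$)
$x = 49$ ($x = \left(-7\right)^{2} = 49$)
$T - x = \frac{1904}{11} - 49 = \frac{1365}{11}$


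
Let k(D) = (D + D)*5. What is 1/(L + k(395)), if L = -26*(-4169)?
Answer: 1/112344 ≈ 8.9012e-6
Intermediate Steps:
L = 108394
k(D) = 10*D (k(D) = (2*D)*5 = 10*D)
1/(L + k(395)) = 1/(108394 + 10*395) = 1/(108394 + 3950) = 1/112344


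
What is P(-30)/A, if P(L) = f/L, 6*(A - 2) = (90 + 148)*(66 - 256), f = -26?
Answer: -13/113020 ≈ -0.00011502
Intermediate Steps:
A = -22604/3 (A = 2 + ((90 + 148)*(66 - 256))/6 = 2 + (238*(-190))/6 = 2 + (1/6)*(-45220) = 2 - 22610/3 = -22604/3 ≈ -7534.7)
P(L) = -26/L
P(-30)/A = (-26/(-30))/(-22604/3) = -26*(-1/30)*(-3/22604) = (13/15)*(-3/22604) = -13/113020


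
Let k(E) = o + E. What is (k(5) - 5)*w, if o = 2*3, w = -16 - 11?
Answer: -162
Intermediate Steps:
w = -27
o = 6
k(E) = 6 + E
(k(5) - 5)*w = ((6 + 5) - 5)*(-27) = (11 - 5)*(-27) = 6*(-27) = -162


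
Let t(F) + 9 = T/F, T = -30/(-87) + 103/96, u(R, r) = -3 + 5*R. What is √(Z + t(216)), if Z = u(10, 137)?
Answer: √662795551/4176 ≈ 6.1649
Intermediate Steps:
Z = 47 (Z = -3 + 5*10 = -3 + 50 = 47)
T = 3947/2784 (T = -30*(-1/87) + 103*(1/96) = 10/29 + 103/96 = 3947/2784 ≈ 1.4177)
t(F) = -9 + 3947/(2784*F)
√(Z + t(216)) = √(47 + (-9 + (3947/2784)/216)) = √(47 + (-9 + (3947/2784)*(1/216))) = √(47 + (-9 + 3947/601344)) = √(47 - 5408149/601344) = √(22855019/601344) = √662795551/4176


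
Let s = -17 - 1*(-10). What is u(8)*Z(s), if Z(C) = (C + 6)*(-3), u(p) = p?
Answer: 24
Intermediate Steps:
s = -7 (s = -17 + 10 = -7)
Z(C) = -18 - 3*C (Z(C) = (6 + C)*(-3) = -18 - 3*C)
u(8)*Z(s) = 8*(-18 - 3*(-7)) = 8*(-18 + 21) = 8*3 = 24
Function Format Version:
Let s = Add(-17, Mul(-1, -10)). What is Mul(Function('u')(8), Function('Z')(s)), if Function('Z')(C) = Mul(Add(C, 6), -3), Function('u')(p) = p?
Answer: 24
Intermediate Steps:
s = -7 (s = Add(-17, 10) = -7)
Function('Z')(C) = Add(-18, Mul(-3, C)) (Function('Z')(C) = Mul(Add(6, C), -3) = Add(-18, Mul(-3, C)))
Mul(Function('u')(8), Function('Z')(s)) = Mul(8, Add(-18, Mul(-3, -7))) = Mul(8, Add(-18, 21)) = Mul(8, 3) = 24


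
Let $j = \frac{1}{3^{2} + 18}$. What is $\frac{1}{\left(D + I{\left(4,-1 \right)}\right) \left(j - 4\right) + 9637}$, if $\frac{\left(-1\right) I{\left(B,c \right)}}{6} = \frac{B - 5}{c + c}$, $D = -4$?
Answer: $\frac{27}{260948} \approx 0.00010347$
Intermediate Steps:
$I{\left(B,c \right)} = - \frac{3 \left(-5 + B\right)}{c}$ ($I{\left(B,c \right)} = - 6 \frac{B - 5}{c + c} = - 6 \frac{-5 + B}{2 c} = - \frac{3 \left(-5 + B\right)}{c}$)
$j = \frac{1}{27}$ ($j = \frac{1}{9 + 18} = \frac{1}{27} \approx 0.037037$)
$\frac{1}{\left(D + I{\left(4,-1 \right)}\right) \left(j - 4\right) + 9637} = \frac{1}{\left(-4 + \frac{3 \left(5 - 4\right)}{-1}\right) \left(\frac{1}{27} - 4\right) + 9637} = \frac{1}{\left(-4 + 3 \left(-1\right) \left(5 - 4\right)\right) \left(\frac{1}{27} - 4\right) + 9637} = \frac{1}{\left(-4 + 3 \left(-1\right) 1\right) \left(- \frac{107}{27}\right) + 9637} = \frac{1}{\left(-4 - 3\right) \left(- \frac{107}{27}\right) + 9637} = \frac{1}{\left(-7\right) \left(- \frac{107}{27}\right) + 9637} = \frac{1}{\frac{749}{27} + 9637} = \frac{1}{\frac{260948}{27}} = \frac{27}{260948}$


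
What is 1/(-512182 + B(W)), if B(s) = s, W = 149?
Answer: -1/512033 ≈ -1.9530e-6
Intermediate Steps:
1/(-512182 + B(W)) = 1/(-512182 + 149) = 1/(-512033) = -1/512033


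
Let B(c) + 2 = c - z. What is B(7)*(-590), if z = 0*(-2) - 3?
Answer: -4720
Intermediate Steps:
z = -3 (z = 0 - 3 = -3)
B(c) = 1 + c (B(c) = -2 + (c - 1*(-3)) = -2 + (c + 3) = -2 + (3 + c) = 1 + c)
B(7)*(-590) = (1 + 7)*(-590) = 8*(-590) = -4720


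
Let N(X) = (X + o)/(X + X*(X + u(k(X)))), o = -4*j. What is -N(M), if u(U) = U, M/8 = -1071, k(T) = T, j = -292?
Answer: 185/3670317 ≈ 5.0404e-5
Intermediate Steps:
M = -8568 (M = 8*(-1071) = -8568)
o = 1168 (o = -4*(-292) = 1168)
N(X) = (1168 + X)/(X + 2*X**2) (N(X) = (X + 1168)/(X + X*(X + X)) = (1168 + X)/(X + X*(2*X)) = (1168 + X)/(X + 2*X**2))
-N(M) = -(1168 - 8568)/((-8568)*(1 + 2*(-8568))) = -(-1)*(-7400)/(8568*(1 - 17136)) = -(-1)*(-7400)/(8568*(-17135)) = -(-1)*(-1)*(-7400)/(8568*17135) = -1*(-185/3670317) = 185/3670317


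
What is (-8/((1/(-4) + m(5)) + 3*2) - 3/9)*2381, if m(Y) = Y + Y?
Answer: -126193/63 ≈ -2003.1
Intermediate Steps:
m(Y) = 2*Y
(-8/((1/(-4) + m(5)) + 3*2) - 3/9)*2381 = (-8/((1/(-4) + 2*5) + 3*2) - 3/9)*2381 = (-8/((-¼ + 10) + 6) - 3*⅑)*2381 = (-8/(39/4 + 6) - ⅓)*2381 = (-8/63/4 - ⅓)*2381 = (-8*4/63 - ⅓)*2381 = (-32/63 - ⅓)*2381 = -53/63*2381 = -126193/63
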